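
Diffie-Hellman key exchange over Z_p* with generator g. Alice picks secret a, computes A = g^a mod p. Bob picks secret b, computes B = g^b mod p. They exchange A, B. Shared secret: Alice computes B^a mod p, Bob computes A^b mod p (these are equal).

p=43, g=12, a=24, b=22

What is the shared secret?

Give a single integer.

A = 12^24 mod 43  (bits of 24 = 11000)
  bit 0 = 1: r = r^2 * 12 mod 43 = 1^2 * 12 = 1*12 = 12
  bit 1 = 1: r = r^2 * 12 mod 43 = 12^2 * 12 = 15*12 = 8
  bit 2 = 0: r = r^2 mod 43 = 8^2 = 21
  bit 3 = 0: r = r^2 mod 43 = 21^2 = 11
  bit 4 = 0: r = r^2 mod 43 = 11^2 = 35
  -> A = 35
B = 12^22 mod 43  (bits of 22 = 10110)
  bit 0 = 1: r = r^2 * 12 mod 43 = 1^2 * 12 = 1*12 = 12
  bit 1 = 0: r = r^2 mod 43 = 12^2 = 15
  bit 2 = 1: r = r^2 * 12 mod 43 = 15^2 * 12 = 10*12 = 34
  bit 3 = 1: r = r^2 * 12 mod 43 = 34^2 * 12 = 38*12 = 26
  bit 4 = 0: r = r^2 mod 43 = 26^2 = 31
  -> B = 31
s = B^a = 31^24 mod 43  (bits of 24 = 11000)
  bit 0 = 1: r = r^2 * 31 mod 43 = 1^2 * 31 = 1*31 = 31
  bit 1 = 1: r = r^2 * 31 mod 43 = 31^2 * 31 = 15*31 = 35
  bit 2 = 0: r = r^2 mod 43 = 35^2 = 21
  bit 3 = 0: r = r^2 mod 43 = 21^2 = 11
  bit 4 = 0: r = r^2 mod 43 = 11^2 = 35
  -> s = B^a = 35

Answer: 35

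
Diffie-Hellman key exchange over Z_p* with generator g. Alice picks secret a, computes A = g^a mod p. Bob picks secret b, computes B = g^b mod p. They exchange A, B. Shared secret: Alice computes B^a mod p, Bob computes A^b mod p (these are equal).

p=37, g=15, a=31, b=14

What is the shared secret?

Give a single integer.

A = 15^31 mod 37  (bits of 31 = 11111)
  bit 0 = 1: r = r^2 * 15 mod 37 = 1^2 * 15 = 1*15 = 15
  bit 1 = 1: r = r^2 * 15 mod 37 = 15^2 * 15 = 3*15 = 8
  bit 2 = 1: r = r^2 * 15 mod 37 = 8^2 * 15 = 27*15 = 35
  bit 3 = 1: r = r^2 * 15 mod 37 = 35^2 * 15 = 4*15 = 23
  bit 4 = 1: r = r^2 * 15 mod 37 = 23^2 * 15 = 11*15 = 17
  -> A = 17
B = 15^14 mod 37  (bits of 14 = 1110)
  bit 0 = 1: r = r^2 * 15 mod 37 = 1^2 * 15 = 1*15 = 15
  bit 1 = 1: r = r^2 * 15 mod 37 = 15^2 * 15 = 3*15 = 8
  bit 2 = 1: r = r^2 * 15 mod 37 = 8^2 * 15 = 27*15 = 35
  bit 3 = 0: r = r^2 mod 37 = 35^2 = 4
  -> B = 4
s = B^a = 4^31 mod 37  (bits of 31 = 11111)
  bit 0 = 1: r = r^2 * 4 mod 37 = 1^2 * 4 = 1*4 = 4
  bit 1 = 1: r = r^2 * 4 mod 37 = 4^2 * 4 = 16*4 = 27
  bit 2 = 1: r = r^2 * 4 mod 37 = 27^2 * 4 = 26*4 = 30
  bit 3 = 1: r = r^2 * 4 mod 37 = 30^2 * 4 = 12*4 = 11
  bit 4 = 1: r = r^2 * 4 mod 37 = 11^2 * 4 = 10*4 = 3
  -> s = B^a = 3

Answer: 3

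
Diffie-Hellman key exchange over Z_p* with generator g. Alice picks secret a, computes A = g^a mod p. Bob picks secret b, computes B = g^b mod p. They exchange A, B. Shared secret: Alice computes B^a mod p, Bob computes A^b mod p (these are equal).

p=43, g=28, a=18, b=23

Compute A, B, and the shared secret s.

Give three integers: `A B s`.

A = 28^18 mod 43  (bits of 18 = 10010)
  bit 0 = 1: r = r^2 * 28 mod 43 = 1^2 * 28 = 1*28 = 28
  bit 1 = 0: r = r^2 mod 43 = 28^2 = 10
  bit 2 = 0: r = r^2 mod 43 = 10^2 = 14
  bit 3 = 1: r = r^2 * 28 mod 43 = 14^2 * 28 = 24*28 = 27
  bit 4 = 0: r = r^2 mod 43 = 27^2 = 41
  -> A = 41
B = 28^23 mod 43  (bits of 23 = 10111)
  bit 0 = 1: r = r^2 * 28 mod 43 = 1^2 * 28 = 1*28 = 28
  bit 1 = 0: r = r^2 mod 43 = 28^2 = 10
  bit 2 = 1: r = r^2 * 28 mod 43 = 10^2 * 28 = 14*28 = 5
  bit 3 = 1: r = r^2 * 28 mod 43 = 5^2 * 28 = 25*28 = 12
  bit 4 = 1: r = r^2 * 28 mod 43 = 12^2 * 28 = 15*28 = 33
  -> B = 33
s = B^a = 33^18 mod 43  (bits of 18 = 10010)
  bit 0 = 1: r = r^2 * 33 mod 43 = 1^2 * 33 = 1*33 = 33
  bit 1 = 0: r = r^2 mod 43 = 33^2 = 14
  bit 2 = 0: r = r^2 mod 43 = 14^2 = 24
  bit 3 = 1: r = r^2 * 33 mod 43 = 24^2 * 33 = 17*33 = 2
  bit 4 = 0: r = r^2 mod 43 = 2^2 = 4
  -> s = B^a = 4

Answer: 41 33 4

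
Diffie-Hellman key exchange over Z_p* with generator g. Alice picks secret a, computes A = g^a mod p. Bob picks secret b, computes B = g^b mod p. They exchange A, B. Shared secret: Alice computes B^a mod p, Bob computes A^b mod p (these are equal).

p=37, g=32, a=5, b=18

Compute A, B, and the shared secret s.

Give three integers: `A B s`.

A = 32^5 mod 37  (bits of 5 = 101)
  bit 0 = 1: r = r^2 * 32 mod 37 = 1^2 * 32 = 1*32 = 32
  bit 1 = 0: r = r^2 mod 37 = 32^2 = 25
  bit 2 = 1: r = r^2 * 32 mod 37 = 25^2 * 32 = 33*32 = 20
  -> A = 20
B = 32^18 mod 37  (bits of 18 = 10010)
  bit 0 = 1: r = r^2 * 32 mod 37 = 1^2 * 32 = 1*32 = 32
  bit 1 = 0: r = r^2 mod 37 = 32^2 = 25
  bit 2 = 0: r = r^2 mod 37 = 25^2 = 33
  bit 3 = 1: r = r^2 * 32 mod 37 = 33^2 * 32 = 16*32 = 31
  bit 4 = 0: r = r^2 mod 37 = 31^2 = 36
  -> B = 36
s = B^a = 36^5 mod 37  (bits of 5 = 101)
  bit 0 = 1: r = r^2 * 36 mod 37 = 1^2 * 36 = 1*36 = 36
  bit 1 = 0: r = r^2 mod 37 = 36^2 = 1
  bit 2 = 1: r = r^2 * 36 mod 37 = 1^2 * 36 = 1*36 = 36
  -> s = B^a = 36

Answer: 20 36 36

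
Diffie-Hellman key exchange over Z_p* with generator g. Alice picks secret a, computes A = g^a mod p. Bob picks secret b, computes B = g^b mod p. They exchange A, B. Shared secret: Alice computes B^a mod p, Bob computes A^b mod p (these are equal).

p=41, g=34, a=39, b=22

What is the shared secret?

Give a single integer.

A = 34^39 mod 41  (bits of 39 = 100111)
  bit 0 = 1: r = r^2 * 34 mod 41 = 1^2 * 34 = 1*34 = 34
  bit 1 = 0: r = r^2 mod 41 = 34^2 = 8
  bit 2 = 0: r = r^2 mod 41 = 8^2 = 23
  bit 3 = 1: r = r^2 * 34 mod 41 = 23^2 * 34 = 37*34 = 28
  bit 4 = 1: r = r^2 * 34 mod 41 = 28^2 * 34 = 5*34 = 6
  bit 5 = 1: r = r^2 * 34 mod 41 = 6^2 * 34 = 36*34 = 35
  -> A = 35
B = 34^22 mod 41  (bits of 22 = 10110)
  bit 0 = 1: r = r^2 * 34 mod 41 = 1^2 * 34 = 1*34 = 34
  bit 1 = 0: r = r^2 mod 41 = 34^2 = 8
  bit 2 = 1: r = r^2 * 34 mod 41 = 8^2 * 34 = 23*34 = 3
  bit 3 = 1: r = r^2 * 34 mod 41 = 3^2 * 34 = 9*34 = 19
  bit 4 = 0: r = r^2 mod 41 = 19^2 = 33
  -> B = 33
s = B^a = 33^39 mod 41  (bits of 39 = 100111)
  bit 0 = 1: r = r^2 * 33 mod 41 = 1^2 * 33 = 1*33 = 33
  bit 1 = 0: r = r^2 mod 41 = 33^2 = 23
  bit 2 = 0: r = r^2 mod 41 = 23^2 = 37
  bit 3 = 1: r = r^2 * 33 mod 41 = 37^2 * 33 = 16*33 = 36
  bit 4 = 1: r = r^2 * 33 mod 41 = 36^2 * 33 = 25*33 = 5
  bit 5 = 1: r = r^2 * 33 mod 41 = 5^2 * 33 = 25*33 = 5
  -> s = B^a = 5

Answer: 5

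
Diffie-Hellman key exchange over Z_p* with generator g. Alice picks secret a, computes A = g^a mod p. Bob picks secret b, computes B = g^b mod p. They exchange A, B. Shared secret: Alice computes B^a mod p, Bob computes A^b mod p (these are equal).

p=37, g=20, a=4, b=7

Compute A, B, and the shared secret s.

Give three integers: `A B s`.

A = 20^4 mod 37  (bits of 4 = 100)
  bit 0 = 1: r = r^2 * 20 mod 37 = 1^2 * 20 = 1*20 = 20
  bit 1 = 0: r = r^2 mod 37 = 20^2 = 30
  bit 2 = 0: r = r^2 mod 37 = 30^2 = 12
  -> A = 12
B = 20^7 mod 37  (bits of 7 = 111)
  bit 0 = 1: r = r^2 * 20 mod 37 = 1^2 * 20 = 1*20 = 20
  bit 1 = 1: r = r^2 * 20 mod 37 = 20^2 * 20 = 30*20 = 8
  bit 2 = 1: r = r^2 * 20 mod 37 = 8^2 * 20 = 27*20 = 22
  -> B = 22
s = B^a = 22^4 mod 37  (bits of 4 = 100)
  bit 0 = 1: r = r^2 * 22 mod 37 = 1^2 * 22 = 1*22 = 22
  bit 1 = 0: r = r^2 mod 37 = 22^2 = 3
  bit 2 = 0: r = r^2 mod 37 = 3^2 = 9
  -> s = B^a = 9

Answer: 12 22 9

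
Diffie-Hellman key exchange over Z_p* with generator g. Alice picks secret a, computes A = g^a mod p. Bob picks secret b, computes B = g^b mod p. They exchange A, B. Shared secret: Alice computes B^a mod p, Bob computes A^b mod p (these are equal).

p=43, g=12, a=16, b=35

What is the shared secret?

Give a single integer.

A = 12^16 mod 43  (bits of 16 = 10000)
  bit 0 = 1: r = r^2 * 12 mod 43 = 1^2 * 12 = 1*12 = 12
  bit 1 = 0: r = r^2 mod 43 = 12^2 = 15
  bit 2 = 0: r = r^2 mod 43 = 15^2 = 10
  bit 3 = 0: r = r^2 mod 43 = 10^2 = 14
  bit 4 = 0: r = r^2 mod 43 = 14^2 = 24
  -> A = 24
B = 12^35 mod 43  (bits of 35 = 100011)
  bit 0 = 1: r = r^2 * 12 mod 43 = 1^2 * 12 = 1*12 = 12
  bit 1 = 0: r = r^2 mod 43 = 12^2 = 15
  bit 2 = 0: r = r^2 mod 43 = 15^2 = 10
  bit 3 = 0: r = r^2 mod 43 = 10^2 = 14
  bit 4 = 1: r = r^2 * 12 mod 43 = 14^2 * 12 = 24*12 = 30
  bit 5 = 1: r = r^2 * 12 mod 43 = 30^2 * 12 = 40*12 = 7
  -> B = 7
s = B^a = 7^16 mod 43  (bits of 16 = 10000)
  bit 0 = 1: r = r^2 * 7 mod 43 = 1^2 * 7 = 1*7 = 7
  bit 1 = 0: r = r^2 mod 43 = 7^2 = 6
  bit 2 = 0: r = r^2 mod 43 = 6^2 = 36
  bit 3 = 0: r = r^2 mod 43 = 36^2 = 6
  bit 4 = 0: r = r^2 mod 43 = 6^2 = 36
  -> s = B^a = 36

Answer: 36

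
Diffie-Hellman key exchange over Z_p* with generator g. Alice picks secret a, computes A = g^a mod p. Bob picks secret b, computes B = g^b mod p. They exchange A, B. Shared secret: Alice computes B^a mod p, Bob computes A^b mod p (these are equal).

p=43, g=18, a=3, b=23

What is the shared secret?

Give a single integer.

A = 18^3 mod 43  (bits of 3 = 11)
  bit 0 = 1: r = r^2 * 18 mod 43 = 1^2 * 18 = 1*18 = 18
  bit 1 = 1: r = r^2 * 18 mod 43 = 18^2 * 18 = 23*18 = 27
  -> A = 27
B = 18^23 mod 43  (bits of 23 = 10111)
  bit 0 = 1: r = r^2 * 18 mod 43 = 1^2 * 18 = 1*18 = 18
  bit 1 = 0: r = r^2 mod 43 = 18^2 = 23
  bit 2 = 1: r = r^2 * 18 mod 43 = 23^2 * 18 = 13*18 = 19
  bit 3 = 1: r = r^2 * 18 mod 43 = 19^2 * 18 = 17*18 = 5
  bit 4 = 1: r = r^2 * 18 mod 43 = 5^2 * 18 = 25*18 = 20
  -> B = 20
s = B^a = 20^3 mod 43  (bits of 3 = 11)
  bit 0 = 1: r = r^2 * 20 mod 43 = 1^2 * 20 = 1*20 = 20
  bit 1 = 1: r = r^2 * 20 mod 43 = 20^2 * 20 = 13*20 = 2
  -> s = B^a = 2

Answer: 2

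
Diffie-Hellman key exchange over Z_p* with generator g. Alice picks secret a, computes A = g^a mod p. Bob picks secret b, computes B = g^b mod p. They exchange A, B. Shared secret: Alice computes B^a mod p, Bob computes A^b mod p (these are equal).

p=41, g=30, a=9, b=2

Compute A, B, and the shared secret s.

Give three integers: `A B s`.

A = 30^9 mod 41  (bits of 9 = 1001)
  bit 0 = 1: r = r^2 * 30 mod 41 = 1^2 * 30 = 1*30 = 30
  bit 1 = 0: r = r^2 mod 41 = 30^2 = 39
  bit 2 = 0: r = r^2 mod 41 = 39^2 = 4
  bit 3 = 1: r = r^2 * 30 mod 41 = 4^2 * 30 = 16*30 = 29
  -> A = 29
B = 30^2 mod 41  (bits of 2 = 10)
  bit 0 = 1: r = r^2 * 30 mod 41 = 1^2 * 30 = 1*30 = 30
  bit 1 = 0: r = r^2 mod 41 = 30^2 = 39
  -> B = 39
s = B^a = 39^9 mod 41  (bits of 9 = 1001)
  bit 0 = 1: r = r^2 * 39 mod 41 = 1^2 * 39 = 1*39 = 39
  bit 1 = 0: r = r^2 mod 41 = 39^2 = 4
  bit 2 = 0: r = r^2 mod 41 = 4^2 = 16
  bit 3 = 1: r = r^2 * 39 mod 41 = 16^2 * 39 = 10*39 = 21
  -> s = B^a = 21

Answer: 29 39 21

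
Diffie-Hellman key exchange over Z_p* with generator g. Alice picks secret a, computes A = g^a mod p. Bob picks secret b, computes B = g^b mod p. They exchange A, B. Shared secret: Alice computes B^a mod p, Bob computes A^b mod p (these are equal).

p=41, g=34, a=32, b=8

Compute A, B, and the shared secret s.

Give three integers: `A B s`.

A = 34^32 mod 41  (bits of 32 = 100000)
  bit 0 = 1: r = r^2 * 34 mod 41 = 1^2 * 34 = 1*34 = 34
  bit 1 = 0: r = r^2 mod 41 = 34^2 = 8
  bit 2 = 0: r = r^2 mod 41 = 8^2 = 23
  bit 3 = 0: r = r^2 mod 41 = 23^2 = 37
  bit 4 = 0: r = r^2 mod 41 = 37^2 = 16
  bit 5 = 0: r = r^2 mod 41 = 16^2 = 10
  -> A = 10
B = 34^8 mod 41  (bits of 8 = 1000)
  bit 0 = 1: r = r^2 * 34 mod 41 = 1^2 * 34 = 1*34 = 34
  bit 1 = 0: r = r^2 mod 41 = 34^2 = 8
  bit 2 = 0: r = r^2 mod 41 = 8^2 = 23
  bit 3 = 0: r = r^2 mod 41 = 23^2 = 37
  -> B = 37
s = B^a = 37^32 mod 41  (bits of 32 = 100000)
  bit 0 = 1: r = r^2 * 37 mod 41 = 1^2 * 37 = 1*37 = 37
  bit 1 = 0: r = r^2 mod 41 = 37^2 = 16
  bit 2 = 0: r = r^2 mod 41 = 16^2 = 10
  bit 3 = 0: r = r^2 mod 41 = 10^2 = 18
  bit 4 = 0: r = r^2 mod 41 = 18^2 = 37
  bit 5 = 0: r = r^2 mod 41 = 37^2 = 16
  -> s = B^a = 16

Answer: 10 37 16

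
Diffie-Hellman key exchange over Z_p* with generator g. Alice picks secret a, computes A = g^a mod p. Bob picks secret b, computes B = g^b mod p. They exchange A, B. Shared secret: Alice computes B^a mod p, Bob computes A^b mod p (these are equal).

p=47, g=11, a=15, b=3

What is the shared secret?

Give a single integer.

A = 11^15 mod 47  (bits of 15 = 1111)
  bit 0 = 1: r = r^2 * 11 mod 47 = 1^2 * 11 = 1*11 = 11
  bit 1 = 1: r = r^2 * 11 mod 47 = 11^2 * 11 = 27*11 = 15
  bit 2 = 1: r = r^2 * 11 mod 47 = 15^2 * 11 = 37*11 = 31
  bit 3 = 1: r = r^2 * 11 mod 47 = 31^2 * 11 = 21*11 = 43
  -> A = 43
B = 11^3 mod 47  (bits of 3 = 11)
  bit 0 = 1: r = r^2 * 11 mod 47 = 1^2 * 11 = 1*11 = 11
  bit 1 = 1: r = r^2 * 11 mod 47 = 11^2 * 11 = 27*11 = 15
  -> B = 15
s = B^a = 15^15 mod 47  (bits of 15 = 1111)
  bit 0 = 1: r = r^2 * 15 mod 47 = 1^2 * 15 = 1*15 = 15
  bit 1 = 1: r = r^2 * 15 mod 47 = 15^2 * 15 = 37*15 = 38
  bit 2 = 1: r = r^2 * 15 mod 47 = 38^2 * 15 = 34*15 = 40
  bit 3 = 1: r = r^2 * 15 mod 47 = 40^2 * 15 = 2*15 = 30
  -> s = B^a = 30

Answer: 30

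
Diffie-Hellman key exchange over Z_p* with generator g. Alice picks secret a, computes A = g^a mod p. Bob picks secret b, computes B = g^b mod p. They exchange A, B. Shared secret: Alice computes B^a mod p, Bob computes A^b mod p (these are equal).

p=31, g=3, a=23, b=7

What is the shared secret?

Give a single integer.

Answer: 13

Derivation:
A = 3^23 mod 31  (bits of 23 = 10111)
  bit 0 = 1: r = r^2 * 3 mod 31 = 1^2 * 3 = 1*3 = 3
  bit 1 = 0: r = r^2 mod 31 = 3^2 = 9
  bit 2 = 1: r = r^2 * 3 mod 31 = 9^2 * 3 = 19*3 = 26
  bit 3 = 1: r = r^2 * 3 mod 31 = 26^2 * 3 = 25*3 = 13
  bit 4 = 1: r = r^2 * 3 mod 31 = 13^2 * 3 = 14*3 = 11
  -> A = 11
B = 3^7 mod 31  (bits of 7 = 111)
  bit 0 = 1: r = r^2 * 3 mod 31 = 1^2 * 3 = 1*3 = 3
  bit 1 = 1: r = r^2 * 3 mod 31 = 3^2 * 3 = 9*3 = 27
  bit 2 = 1: r = r^2 * 3 mod 31 = 27^2 * 3 = 16*3 = 17
  -> B = 17
s = B^a = 17^23 mod 31  (bits of 23 = 10111)
  bit 0 = 1: r = r^2 * 17 mod 31 = 1^2 * 17 = 1*17 = 17
  bit 1 = 0: r = r^2 mod 31 = 17^2 = 10
  bit 2 = 1: r = r^2 * 17 mod 31 = 10^2 * 17 = 7*17 = 26
  bit 3 = 1: r = r^2 * 17 mod 31 = 26^2 * 17 = 25*17 = 22
  bit 4 = 1: r = r^2 * 17 mod 31 = 22^2 * 17 = 19*17 = 13
  -> s = B^a = 13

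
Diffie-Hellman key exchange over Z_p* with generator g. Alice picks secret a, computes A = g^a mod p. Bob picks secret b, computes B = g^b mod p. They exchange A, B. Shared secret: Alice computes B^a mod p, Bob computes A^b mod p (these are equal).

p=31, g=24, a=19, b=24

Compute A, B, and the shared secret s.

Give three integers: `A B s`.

Answer: 17 8 4

Derivation:
A = 24^19 mod 31  (bits of 19 = 10011)
  bit 0 = 1: r = r^2 * 24 mod 31 = 1^2 * 24 = 1*24 = 24
  bit 1 = 0: r = r^2 mod 31 = 24^2 = 18
  bit 2 = 0: r = r^2 mod 31 = 18^2 = 14
  bit 3 = 1: r = r^2 * 24 mod 31 = 14^2 * 24 = 10*24 = 23
  bit 4 = 1: r = r^2 * 24 mod 31 = 23^2 * 24 = 2*24 = 17
  -> A = 17
B = 24^24 mod 31  (bits of 24 = 11000)
  bit 0 = 1: r = r^2 * 24 mod 31 = 1^2 * 24 = 1*24 = 24
  bit 1 = 1: r = r^2 * 24 mod 31 = 24^2 * 24 = 18*24 = 29
  bit 2 = 0: r = r^2 mod 31 = 29^2 = 4
  bit 3 = 0: r = r^2 mod 31 = 4^2 = 16
  bit 4 = 0: r = r^2 mod 31 = 16^2 = 8
  -> B = 8
s = B^a = 8^19 mod 31  (bits of 19 = 10011)
  bit 0 = 1: r = r^2 * 8 mod 31 = 1^2 * 8 = 1*8 = 8
  bit 1 = 0: r = r^2 mod 31 = 8^2 = 2
  bit 2 = 0: r = r^2 mod 31 = 2^2 = 4
  bit 3 = 1: r = r^2 * 8 mod 31 = 4^2 * 8 = 16*8 = 4
  bit 4 = 1: r = r^2 * 8 mod 31 = 4^2 * 8 = 16*8 = 4
  -> s = B^a = 4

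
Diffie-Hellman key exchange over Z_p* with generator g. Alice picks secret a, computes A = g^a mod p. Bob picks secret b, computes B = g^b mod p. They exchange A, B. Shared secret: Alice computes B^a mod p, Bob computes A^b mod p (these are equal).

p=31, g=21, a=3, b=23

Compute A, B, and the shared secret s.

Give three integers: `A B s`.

Answer: 23 17 15

Derivation:
A = 21^3 mod 31  (bits of 3 = 11)
  bit 0 = 1: r = r^2 * 21 mod 31 = 1^2 * 21 = 1*21 = 21
  bit 1 = 1: r = r^2 * 21 mod 31 = 21^2 * 21 = 7*21 = 23
  -> A = 23
B = 21^23 mod 31  (bits of 23 = 10111)
  bit 0 = 1: r = r^2 * 21 mod 31 = 1^2 * 21 = 1*21 = 21
  bit 1 = 0: r = r^2 mod 31 = 21^2 = 7
  bit 2 = 1: r = r^2 * 21 mod 31 = 7^2 * 21 = 18*21 = 6
  bit 3 = 1: r = r^2 * 21 mod 31 = 6^2 * 21 = 5*21 = 12
  bit 4 = 1: r = r^2 * 21 mod 31 = 12^2 * 21 = 20*21 = 17
  -> B = 17
s = B^a = 17^3 mod 31  (bits of 3 = 11)
  bit 0 = 1: r = r^2 * 17 mod 31 = 1^2 * 17 = 1*17 = 17
  bit 1 = 1: r = r^2 * 17 mod 31 = 17^2 * 17 = 10*17 = 15
  -> s = B^a = 15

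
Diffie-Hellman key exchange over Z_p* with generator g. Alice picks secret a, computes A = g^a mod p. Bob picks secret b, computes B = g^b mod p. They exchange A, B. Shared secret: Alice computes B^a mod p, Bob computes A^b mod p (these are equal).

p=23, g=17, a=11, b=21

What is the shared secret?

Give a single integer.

Answer: 22

Derivation:
A = 17^11 mod 23  (bits of 11 = 1011)
  bit 0 = 1: r = r^2 * 17 mod 23 = 1^2 * 17 = 1*17 = 17
  bit 1 = 0: r = r^2 mod 23 = 17^2 = 13
  bit 2 = 1: r = r^2 * 17 mod 23 = 13^2 * 17 = 8*17 = 21
  bit 3 = 1: r = r^2 * 17 mod 23 = 21^2 * 17 = 4*17 = 22
  -> A = 22
B = 17^21 mod 23  (bits of 21 = 10101)
  bit 0 = 1: r = r^2 * 17 mod 23 = 1^2 * 17 = 1*17 = 17
  bit 1 = 0: r = r^2 mod 23 = 17^2 = 13
  bit 2 = 1: r = r^2 * 17 mod 23 = 13^2 * 17 = 8*17 = 21
  bit 3 = 0: r = r^2 mod 23 = 21^2 = 4
  bit 4 = 1: r = r^2 * 17 mod 23 = 4^2 * 17 = 16*17 = 19
  -> B = 19
s = B^a = 19^11 mod 23  (bits of 11 = 1011)
  bit 0 = 1: r = r^2 * 19 mod 23 = 1^2 * 19 = 1*19 = 19
  bit 1 = 0: r = r^2 mod 23 = 19^2 = 16
  bit 2 = 1: r = r^2 * 19 mod 23 = 16^2 * 19 = 3*19 = 11
  bit 3 = 1: r = r^2 * 19 mod 23 = 11^2 * 19 = 6*19 = 22
  -> s = B^a = 22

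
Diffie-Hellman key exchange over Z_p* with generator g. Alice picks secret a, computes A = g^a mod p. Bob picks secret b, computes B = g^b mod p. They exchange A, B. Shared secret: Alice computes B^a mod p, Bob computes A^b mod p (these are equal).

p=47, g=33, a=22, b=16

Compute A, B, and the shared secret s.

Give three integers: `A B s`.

Answer: 37 2 24

Derivation:
A = 33^22 mod 47  (bits of 22 = 10110)
  bit 0 = 1: r = r^2 * 33 mod 47 = 1^2 * 33 = 1*33 = 33
  bit 1 = 0: r = r^2 mod 47 = 33^2 = 8
  bit 2 = 1: r = r^2 * 33 mod 47 = 8^2 * 33 = 17*33 = 44
  bit 3 = 1: r = r^2 * 33 mod 47 = 44^2 * 33 = 9*33 = 15
  bit 4 = 0: r = r^2 mod 47 = 15^2 = 37
  -> A = 37
B = 33^16 mod 47  (bits of 16 = 10000)
  bit 0 = 1: r = r^2 * 33 mod 47 = 1^2 * 33 = 1*33 = 33
  bit 1 = 0: r = r^2 mod 47 = 33^2 = 8
  bit 2 = 0: r = r^2 mod 47 = 8^2 = 17
  bit 3 = 0: r = r^2 mod 47 = 17^2 = 7
  bit 4 = 0: r = r^2 mod 47 = 7^2 = 2
  -> B = 2
s = B^a = 2^22 mod 47  (bits of 22 = 10110)
  bit 0 = 1: r = r^2 * 2 mod 47 = 1^2 * 2 = 1*2 = 2
  bit 1 = 0: r = r^2 mod 47 = 2^2 = 4
  bit 2 = 1: r = r^2 * 2 mod 47 = 4^2 * 2 = 16*2 = 32
  bit 3 = 1: r = r^2 * 2 mod 47 = 32^2 * 2 = 37*2 = 27
  bit 4 = 0: r = r^2 mod 47 = 27^2 = 24
  -> s = B^a = 24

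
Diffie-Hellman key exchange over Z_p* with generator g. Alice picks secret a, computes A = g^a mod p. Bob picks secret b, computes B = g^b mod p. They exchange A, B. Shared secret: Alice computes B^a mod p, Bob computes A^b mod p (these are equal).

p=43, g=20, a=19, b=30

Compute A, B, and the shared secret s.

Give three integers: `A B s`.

Answer: 33 35 41

Derivation:
A = 20^19 mod 43  (bits of 19 = 10011)
  bit 0 = 1: r = r^2 * 20 mod 43 = 1^2 * 20 = 1*20 = 20
  bit 1 = 0: r = r^2 mod 43 = 20^2 = 13
  bit 2 = 0: r = r^2 mod 43 = 13^2 = 40
  bit 3 = 1: r = r^2 * 20 mod 43 = 40^2 * 20 = 9*20 = 8
  bit 4 = 1: r = r^2 * 20 mod 43 = 8^2 * 20 = 21*20 = 33
  -> A = 33
B = 20^30 mod 43  (bits of 30 = 11110)
  bit 0 = 1: r = r^2 * 20 mod 43 = 1^2 * 20 = 1*20 = 20
  bit 1 = 1: r = r^2 * 20 mod 43 = 20^2 * 20 = 13*20 = 2
  bit 2 = 1: r = r^2 * 20 mod 43 = 2^2 * 20 = 4*20 = 37
  bit 3 = 1: r = r^2 * 20 mod 43 = 37^2 * 20 = 36*20 = 32
  bit 4 = 0: r = r^2 mod 43 = 32^2 = 35
  -> B = 35
s = B^a = 35^19 mod 43  (bits of 19 = 10011)
  bit 0 = 1: r = r^2 * 35 mod 43 = 1^2 * 35 = 1*35 = 35
  bit 1 = 0: r = r^2 mod 43 = 35^2 = 21
  bit 2 = 0: r = r^2 mod 43 = 21^2 = 11
  bit 3 = 1: r = r^2 * 35 mod 43 = 11^2 * 35 = 35*35 = 21
  bit 4 = 1: r = r^2 * 35 mod 43 = 21^2 * 35 = 11*35 = 41
  -> s = B^a = 41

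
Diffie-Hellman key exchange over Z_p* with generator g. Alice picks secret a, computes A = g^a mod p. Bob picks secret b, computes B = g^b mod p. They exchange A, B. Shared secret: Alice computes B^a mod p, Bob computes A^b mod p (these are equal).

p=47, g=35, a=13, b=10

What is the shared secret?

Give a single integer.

A = 35^13 mod 47  (bits of 13 = 1101)
  bit 0 = 1: r = r^2 * 35 mod 47 = 1^2 * 35 = 1*35 = 35
  bit 1 = 1: r = r^2 * 35 mod 47 = 35^2 * 35 = 3*35 = 11
  bit 2 = 0: r = r^2 mod 47 = 11^2 = 27
  bit 3 = 1: r = r^2 * 35 mod 47 = 27^2 * 35 = 24*35 = 41
  -> A = 41
B = 35^10 mod 47  (bits of 10 = 1010)
  bit 0 = 1: r = r^2 * 35 mod 47 = 1^2 * 35 = 1*35 = 35
  bit 1 = 0: r = r^2 mod 47 = 35^2 = 3
  bit 2 = 1: r = r^2 * 35 mod 47 = 3^2 * 35 = 9*35 = 33
  bit 3 = 0: r = r^2 mod 47 = 33^2 = 8
  -> B = 8
s = B^a = 8^13 mod 47  (bits of 13 = 1101)
  bit 0 = 1: r = r^2 * 8 mod 47 = 1^2 * 8 = 1*8 = 8
  bit 1 = 1: r = r^2 * 8 mod 47 = 8^2 * 8 = 17*8 = 42
  bit 2 = 0: r = r^2 mod 47 = 42^2 = 25
  bit 3 = 1: r = r^2 * 8 mod 47 = 25^2 * 8 = 14*8 = 18
  -> s = B^a = 18

Answer: 18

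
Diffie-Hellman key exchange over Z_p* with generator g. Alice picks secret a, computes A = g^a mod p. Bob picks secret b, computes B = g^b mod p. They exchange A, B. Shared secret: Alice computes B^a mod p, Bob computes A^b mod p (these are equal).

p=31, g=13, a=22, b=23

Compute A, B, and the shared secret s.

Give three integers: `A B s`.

A = 13^22 mod 31  (bits of 22 = 10110)
  bit 0 = 1: r = r^2 * 13 mod 31 = 1^2 * 13 = 1*13 = 13
  bit 1 = 0: r = r^2 mod 31 = 13^2 = 14
  bit 2 = 1: r = r^2 * 13 mod 31 = 14^2 * 13 = 10*13 = 6
  bit 3 = 1: r = r^2 * 13 mod 31 = 6^2 * 13 = 5*13 = 3
  bit 4 = 0: r = r^2 mod 31 = 3^2 = 9
  -> A = 9
B = 13^23 mod 31  (bits of 23 = 10111)
  bit 0 = 1: r = r^2 * 13 mod 31 = 1^2 * 13 = 1*13 = 13
  bit 1 = 0: r = r^2 mod 31 = 13^2 = 14
  bit 2 = 1: r = r^2 * 13 mod 31 = 14^2 * 13 = 10*13 = 6
  bit 3 = 1: r = r^2 * 13 mod 31 = 6^2 * 13 = 5*13 = 3
  bit 4 = 1: r = r^2 * 13 mod 31 = 3^2 * 13 = 9*13 = 24
  -> B = 24
s = B^a = 24^22 mod 31  (bits of 22 = 10110)
  bit 0 = 1: r = r^2 * 24 mod 31 = 1^2 * 24 = 1*24 = 24
  bit 1 = 0: r = r^2 mod 31 = 24^2 = 18
  bit 2 = 1: r = r^2 * 24 mod 31 = 18^2 * 24 = 14*24 = 26
  bit 3 = 1: r = r^2 * 24 mod 31 = 26^2 * 24 = 25*24 = 11
  bit 4 = 0: r = r^2 mod 31 = 11^2 = 28
  -> s = B^a = 28

Answer: 9 24 28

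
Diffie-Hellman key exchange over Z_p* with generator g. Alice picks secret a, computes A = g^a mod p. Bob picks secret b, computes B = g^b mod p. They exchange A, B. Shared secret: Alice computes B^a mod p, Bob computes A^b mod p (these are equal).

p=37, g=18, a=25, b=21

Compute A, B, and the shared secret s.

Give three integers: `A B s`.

Answer: 24 14 14

Derivation:
A = 18^25 mod 37  (bits of 25 = 11001)
  bit 0 = 1: r = r^2 * 18 mod 37 = 1^2 * 18 = 1*18 = 18
  bit 1 = 1: r = r^2 * 18 mod 37 = 18^2 * 18 = 28*18 = 23
  bit 2 = 0: r = r^2 mod 37 = 23^2 = 11
  bit 3 = 0: r = r^2 mod 37 = 11^2 = 10
  bit 4 = 1: r = r^2 * 18 mod 37 = 10^2 * 18 = 26*18 = 24
  -> A = 24
B = 18^21 mod 37  (bits of 21 = 10101)
  bit 0 = 1: r = r^2 * 18 mod 37 = 1^2 * 18 = 1*18 = 18
  bit 1 = 0: r = r^2 mod 37 = 18^2 = 28
  bit 2 = 1: r = r^2 * 18 mod 37 = 28^2 * 18 = 7*18 = 15
  bit 3 = 0: r = r^2 mod 37 = 15^2 = 3
  bit 4 = 1: r = r^2 * 18 mod 37 = 3^2 * 18 = 9*18 = 14
  -> B = 14
s = B^a = 14^25 mod 37  (bits of 25 = 11001)
  bit 0 = 1: r = r^2 * 14 mod 37 = 1^2 * 14 = 1*14 = 14
  bit 1 = 1: r = r^2 * 14 mod 37 = 14^2 * 14 = 11*14 = 6
  bit 2 = 0: r = r^2 mod 37 = 6^2 = 36
  bit 3 = 0: r = r^2 mod 37 = 36^2 = 1
  bit 4 = 1: r = r^2 * 14 mod 37 = 1^2 * 14 = 1*14 = 14
  -> s = B^a = 14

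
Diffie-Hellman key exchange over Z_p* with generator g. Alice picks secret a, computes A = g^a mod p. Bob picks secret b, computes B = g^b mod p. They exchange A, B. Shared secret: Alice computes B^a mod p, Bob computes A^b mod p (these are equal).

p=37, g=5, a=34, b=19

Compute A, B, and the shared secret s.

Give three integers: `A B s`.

Answer: 3 32 3

Derivation:
A = 5^34 mod 37  (bits of 34 = 100010)
  bit 0 = 1: r = r^2 * 5 mod 37 = 1^2 * 5 = 1*5 = 5
  bit 1 = 0: r = r^2 mod 37 = 5^2 = 25
  bit 2 = 0: r = r^2 mod 37 = 25^2 = 33
  bit 3 = 0: r = r^2 mod 37 = 33^2 = 16
  bit 4 = 1: r = r^2 * 5 mod 37 = 16^2 * 5 = 34*5 = 22
  bit 5 = 0: r = r^2 mod 37 = 22^2 = 3
  -> A = 3
B = 5^19 mod 37  (bits of 19 = 10011)
  bit 0 = 1: r = r^2 * 5 mod 37 = 1^2 * 5 = 1*5 = 5
  bit 1 = 0: r = r^2 mod 37 = 5^2 = 25
  bit 2 = 0: r = r^2 mod 37 = 25^2 = 33
  bit 3 = 1: r = r^2 * 5 mod 37 = 33^2 * 5 = 16*5 = 6
  bit 4 = 1: r = r^2 * 5 mod 37 = 6^2 * 5 = 36*5 = 32
  -> B = 32
s = B^a = 32^34 mod 37  (bits of 34 = 100010)
  bit 0 = 1: r = r^2 * 32 mod 37 = 1^2 * 32 = 1*32 = 32
  bit 1 = 0: r = r^2 mod 37 = 32^2 = 25
  bit 2 = 0: r = r^2 mod 37 = 25^2 = 33
  bit 3 = 0: r = r^2 mod 37 = 33^2 = 16
  bit 4 = 1: r = r^2 * 32 mod 37 = 16^2 * 32 = 34*32 = 15
  bit 5 = 0: r = r^2 mod 37 = 15^2 = 3
  -> s = B^a = 3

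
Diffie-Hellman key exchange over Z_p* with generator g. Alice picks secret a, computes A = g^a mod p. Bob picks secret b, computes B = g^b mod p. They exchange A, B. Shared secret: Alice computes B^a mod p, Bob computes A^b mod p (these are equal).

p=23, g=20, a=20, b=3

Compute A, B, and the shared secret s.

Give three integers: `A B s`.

A = 20^20 mod 23  (bits of 20 = 10100)
  bit 0 = 1: r = r^2 * 20 mod 23 = 1^2 * 20 = 1*20 = 20
  bit 1 = 0: r = r^2 mod 23 = 20^2 = 9
  bit 2 = 1: r = r^2 * 20 mod 23 = 9^2 * 20 = 12*20 = 10
  bit 3 = 0: r = r^2 mod 23 = 10^2 = 8
  bit 4 = 0: r = r^2 mod 23 = 8^2 = 18
  -> A = 18
B = 20^3 mod 23  (bits of 3 = 11)
  bit 0 = 1: r = r^2 * 20 mod 23 = 1^2 * 20 = 1*20 = 20
  bit 1 = 1: r = r^2 * 20 mod 23 = 20^2 * 20 = 9*20 = 19
  -> B = 19
s = B^a = 19^20 mod 23  (bits of 20 = 10100)
  bit 0 = 1: r = r^2 * 19 mod 23 = 1^2 * 19 = 1*19 = 19
  bit 1 = 0: r = r^2 mod 23 = 19^2 = 16
  bit 2 = 1: r = r^2 * 19 mod 23 = 16^2 * 19 = 3*19 = 11
  bit 3 = 0: r = r^2 mod 23 = 11^2 = 6
  bit 4 = 0: r = r^2 mod 23 = 6^2 = 13
  -> s = B^a = 13

Answer: 18 19 13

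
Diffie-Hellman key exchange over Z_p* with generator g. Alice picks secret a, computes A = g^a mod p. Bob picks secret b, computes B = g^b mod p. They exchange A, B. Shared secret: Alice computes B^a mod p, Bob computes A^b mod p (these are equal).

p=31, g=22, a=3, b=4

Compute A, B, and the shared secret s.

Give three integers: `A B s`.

Answer: 15 20 2

Derivation:
A = 22^3 mod 31  (bits of 3 = 11)
  bit 0 = 1: r = r^2 * 22 mod 31 = 1^2 * 22 = 1*22 = 22
  bit 1 = 1: r = r^2 * 22 mod 31 = 22^2 * 22 = 19*22 = 15
  -> A = 15
B = 22^4 mod 31  (bits of 4 = 100)
  bit 0 = 1: r = r^2 * 22 mod 31 = 1^2 * 22 = 1*22 = 22
  bit 1 = 0: r = r^2 mod 31 = 22^2 = 19
  bit 2 = 0: r = r^2 mod 31 = 19^2 = 20
  -> B = 20
s = B^a = 20^3 mod 31  (bits of 3 = 11)
  bit 0 = 1: r = r^2 * 20 mod 31 = 1^2 * 20 = 1*20 = 20
  bit 1 = 1: r = r^2 * 20 mod 31 = 20^2 * 20 = 28*20 = 2
  -> s = B^a = 2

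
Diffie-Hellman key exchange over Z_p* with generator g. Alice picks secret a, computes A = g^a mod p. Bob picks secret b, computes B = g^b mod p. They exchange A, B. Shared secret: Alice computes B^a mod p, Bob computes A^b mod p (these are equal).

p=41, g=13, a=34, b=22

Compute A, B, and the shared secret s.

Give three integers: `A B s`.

A = 13^34 mod 41  (bits of 34 = 100010)
  bit 0 = 1: r = r^2 * 13 mod 41 = 1^2 * 13 = 1*13 = 13
  bit 1 = 0: r = r^2 mod 41 = 13^2 = 5
  bit 2 = 0: r = r^2 mod 41 = 5^2 = 25
  bit 3 = 0: r = r^2 mod 41 = 25^2 = 10
  bit 4 = 1: r = r^2 * 13 mod 41 = 10^2 * 13 = 18*13 = 29
  bit 5 = 0: r = r^2 mod 41 = 29^2 = 21
  -> A = 21
B = 13^22 mod 41  (bits of 22 = 10110)
  bit 0 = 1: r = r^2 * 13 mod 41 = 1^2 * 13 = 1*13 = 13
  bit 1 = 0: r = r^2 mod 41 = 13^2 = 5
  bit 2 = 1: r = r^2 * 13 mod 41 = 5^2 * 13 = 25*13 = 38
  bit 3 = 1: r = r^2 * 13 mod 41 = 38^2 * 13 = 9*13 = 35
  bit 4 = 0: r = r^2 mod 41 = 35^2 = 36
  -> B = 36
s = B^a = 36^34 mod 41  (bits of 34 = 100010)
  bit 0 = 1: r = r^2 * 36 mod 41 = 1^2 * 36 = 1*36 = 36
  bit 1 = 0: r = r^2 mod 41 = 36^2 = 25
  bit 2 = 0: r = r^2 mod 41 = 25^2 = 10
  bit 3 = 0: r = r^2 mod 41 = 10^2 = 18
  bit 4 = 1: r = r^2 * 36 mod 41 = 18^2 * 36 = 37*36 = 20
  bit 5 = 0: r = r^2 mod 41 = 20^2 = 31
  -> s = B^a = 31

Answer: 21 36 31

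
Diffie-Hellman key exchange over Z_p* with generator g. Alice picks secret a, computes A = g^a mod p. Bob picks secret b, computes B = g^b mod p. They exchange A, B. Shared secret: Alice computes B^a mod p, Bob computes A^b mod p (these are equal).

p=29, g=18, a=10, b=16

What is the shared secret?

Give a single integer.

A = 18^10 mod 29  (bits of 10 = 1010)
  bit 0 = 1: r = r^2 * 18 mod 29 = 1^2 * 18 = 1*18 = 18
  bit 1 = 0: r = r^2 mod 29 = 18^2 = 5
  bit 2 = 1: r = r^2 * 18 mod 29 = 5^2 * 18 = 25*18 = 15
  bit 3 = 0: r = r^2 mod 29 = 15^2 = 22
  -> A = 22
B = 18^16 mod 29  (bits of 16 = 10000)
  bit 0 = 1: r = r^2 * 18 mod 29 = 1^2 * 18 = 1*18 = 18
  bit 1 = 0: r = r^2 mod 29 = 18^2 = 5
  bit 2 = 0: r = r^2 mod 29 = 5^2 = 25
  bit 3 = 0: r = r^2 mod 29 = 25^2 = 16
  bit 4 = 0: r = r^2 mod 29 = 16^2 = 24
  -> B = 24
s = B^a = 24^10 mod 29  (bits of 10 = 1010)
  bit 0 = 1: r = r^2 * 24 mod 29 = 1^2 * 24 = 1*24 = 24
  bit 1 = 0: r = r^2 mod 29 = 24^2 = 25
  bit 2 = 1: r = r^2 * 24 mod 29 = 25^2 * 24 = 16*24 = 7
  bit 3 = 0: r = r^2 mod 29 = 7^2 = 20
  -> s = B^a = 20

Answer: 20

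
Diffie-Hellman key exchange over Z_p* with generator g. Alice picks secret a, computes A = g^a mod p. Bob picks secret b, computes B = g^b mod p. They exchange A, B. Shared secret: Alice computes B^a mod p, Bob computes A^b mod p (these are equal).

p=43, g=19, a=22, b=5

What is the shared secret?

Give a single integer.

A = 19^22 mod 43  (bits of 22 = 10110)
  bit 0 = 1: r = r^2 * 19 mod 43 = 1^2 * 19 = 1*19 = 19
  bit 1 = 0: r = r^2 mod 43 = 19^2 = 17
  bit 2 = 1: r = r^2 * 19 mod 43 = 17^2 * 19 = 31*19 = 30
  bit 3 = 1: r = r^2 * 19 mod 43 = 30^2 * 19 = 40*19 = 29
  bit 4 = 0: r = r^2 mod 43 = 29^2 = 24
  -> A = 24
B = 19^5 mod 43  (bits of 5 = 101)
  bit 0 = 1: r = r^2 * 19 mod 43 = 1^2 * 19 = 1*19 = 19
  bit 1 = 0: r = r^2 mod 43 = 19^2 = 17
  bit 2 = 1: r = r^2 * 19 mod 43 = 17^2 * 19 = 31*19 = 30
  -> B = 30
s = B^a = 30^22 mod 43  (bits of 22 = 10110)
  bit 0 = 1: r = r^2 * 30 mod 43 = 1^2 * 30 = 1*30 = 30
  bit 1 = 0: r = r^2 mod 43 = 30^2 = 40
  bit 2 = 1: r = r^2 * 30 mod 43 = 40^2 * 30 = 9*30 = 12
  bit 3 = 1: r = r^2 * 30 mod 43 = 12^2 * 30 = 15*30 = 20
  bit 4 = 0: r = r^2 mod 43 = 20^2 = 13
  -> s = B^a = 13

Answer: 13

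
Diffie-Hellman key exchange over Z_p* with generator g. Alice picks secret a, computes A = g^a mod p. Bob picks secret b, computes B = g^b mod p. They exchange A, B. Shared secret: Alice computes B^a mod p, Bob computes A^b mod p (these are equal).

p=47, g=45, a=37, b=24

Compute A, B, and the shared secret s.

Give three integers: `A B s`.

Answer: 19 2 28

Derivation:
A = 45^37 mod 47  (bits of 37 = 100101)
  bit 0 = 1: r = r^2 * 45 mod 47 = 1^2 * 45 = 1*45 = 45
  bit 1 = 0: r = r^2 mod 47 = 45^2 = 4
  bit 2 = 0: r = r^2 mod 47 = 4^2 = 16
  bit 3 = 1: r = r^2 * 45 mod 47 = 16^2 * 45 = 21*45 = 5
  bit 4 = 0: r = r^2 mod 47 = 5^2 = 25
  bit 5 = 1: r = r^2 * 45 mod 47 = 25^2 * 45 = 14*45 = 19
  -> A = 19
B = 45^24 mod 47  (bits of 24 = 11000)
  bit 0 = 1: r = r^2 * 45 mod 47 = 1^2 * 45 = 1*45 = 45
  bit 1 = 1: r = r^2 * 45 mod 47 = 45^2 * 45 = 4*45 = 39
  bit 2 = 0: r = r^2 mod 47 = 39^2 = 17
  bit 3 = 0: r = r^2 mod 47 = 17^2 = 7
  bit 4 = 0: r = r^2 mod 47 = 7^2 = 2
  -> B = 2
s = B^a = 2^37 mod 47  (bits of 37 = 100101)
  bit 0 = 1: r = r^2 * 2 mod 47 = 1^2 * 2 = 1*2 = 2
  bit 1 = 0: r = r^2 mod 47 = 2^2 = 4
  bit 2 = 0: r = r^2 mod 47 = 4^2 = 16
  bit 3 = 1: r = r^2 * 2 mod 47 = 16^2 * 2 = 21*2 = 42
  bit 4 = 0: r = r^2 mod 47 = 42^2 = 25
  bit 5 = 1: r = r^2 * 2 mod 47 = 25^2 * 2 = 14*2 = 28
  -> s = B^a = 28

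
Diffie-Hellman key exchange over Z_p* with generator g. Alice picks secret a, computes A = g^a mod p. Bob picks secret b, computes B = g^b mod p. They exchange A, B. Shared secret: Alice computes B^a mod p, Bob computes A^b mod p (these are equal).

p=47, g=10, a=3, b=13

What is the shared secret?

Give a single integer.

Answer: 23

Derivation:
A = 10^3 mod 47  (bits of 3 = 11)
  bit 0 = 1: r = r^2 * 10 mod 47 = 1^2 * 10 = 1*10 = 10
  bit 1 = 1: r = r^2 * 10 mod 47 = 10^2 * 10 = 6*10 = 13
  -> A = 13
B = 10^13 mod 47  (bits of 13 = 1101)
  bit 0 = 1: r = r^2 * 10 mod 47 = 1^2 * 10 = 1*10 = 10
  bit 1 = 1: r = r^2 * 10 mod 47 = 10^2 * 10 = 6*10 = 13
  bit 2 = 0: r = r^2 mod 47 = 13^2 = 28
  bit 3 = 1: r = r^2 * 10 mod 47 = 28^2 * 10 = 32*10 = 38
  -> B = 38
s = B^a = 38^3 mod 47  (bits of 3 = 11)
  bit 0 = 1: r = r^2 * 38 mod 47 = 1^2 * 38 = 1*38 = 38
  bit 1 = 1: r = r^2 * 38 mod 47 = 38^2 * 38 = 34*38 = 23
  -> s = B^a = 23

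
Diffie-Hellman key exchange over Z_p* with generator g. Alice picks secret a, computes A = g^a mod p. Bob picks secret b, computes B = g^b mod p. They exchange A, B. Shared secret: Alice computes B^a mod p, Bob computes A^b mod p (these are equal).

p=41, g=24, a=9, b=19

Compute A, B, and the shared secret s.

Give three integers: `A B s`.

A = 24^9 mod 41  (bits of 9 = 1001)
  bit 0 = 1: r = r^2 * 24 mod 41 = 1^2 * 24 = 1*24 = 24
  bit 1 = 0: r = r^2 mod 41 = 24^2 = 2
  bit 2 = 0: r = r^2 mod 41 = 2^2 = 4
  bit 3 = 1: r = r^2 * 24 mod 41 = 4^2 * 24 = 16*24 = 15
  -> A = 15
B = 24^19 mod 41  (bits of 19 = 10011)
  bit 0 = 1: r = r^2 * 24 mod 41 = 1^2 * 24 = 1*24 = 24
  bit 1 = 0: r = r^2 mod 41 = 24^2 = 2
  bit 2 = 0: r = r^2 mod 41 = 2^2 = 4
  bit 3 = 1: r = r^2 * 24 mod 41 = 4^2 * 24 = 16*24 = 15
  bit 4 = 1: r = r^2 * 24 mod 41 = 15^2 * 24 = 20*24 = 29
  -> B = 29
s = B^a = 29^9 mod 41  (bits of 9 = 1001)
  bit 0 = 1: r = r^2 * 29 mod 41 = 1^2 * 29 = 1*29 = 29
  bit 1 = 0: r = r^2 mod 41 = 29^2 = 21
  bit 2 = 0: r = r^2 mod 41 = 21^2 = 31
  bit 3 = 1: r = r^2 * 29 mod 41 = 31^2 * 29 = 18*29 = 30
  -> s = B^a = 30

Answer: 15 29 30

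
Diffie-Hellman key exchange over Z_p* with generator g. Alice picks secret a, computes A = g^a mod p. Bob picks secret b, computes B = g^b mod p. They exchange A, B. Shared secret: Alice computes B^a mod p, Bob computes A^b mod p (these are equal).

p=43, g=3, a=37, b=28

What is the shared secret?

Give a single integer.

A = 3^37 mod 43  (bits of 37 = 100101)
  bit 0 = 1: r = r^2 * 3 mod 43 = 1^2 * 3 = 1*3 = 3
  bit 1 = 0: r = r^2 mod 43 = 3^2 = 9
  bit 2 = 0: r = r^2 mod 43 = 9^2 = 38
  bit 3 = 1: r = r^2 * 3 mod 43 = 38^2 * 3 = 25*3 = 32
  bit 4 = 0: r = r^2 mod 43 = 32^2 = 35
  bit 5 = 1: r = r^2 * 3 mod 43 = 35^2 * 3 = 21*3 = 20
  -> A = 20
B = 3^28 mod 43  (bits of 28 = 11100)
  bit 0 = 1: r = r^2 * 3 mod 43 = 1^2 * 3 = 1*3 = 3
  bit 1 = 1: r = r^2 * 3 mod 43 = 3^2 * 3 = 9*3 = 27
  bit 2 = 1: r = r^2 * 3 mod 43 = 27^2 * 3 = 41*3 = 37
  bit 3 = 0: r = r^2 mod 43 = 37^2 = 36
  bit 4 = 0: r = r^2 mod 43 = 36^2 = 6
  -> B = 6
s = B^a = 6^37 mod 43  (bits of 37 = 100101)
  bit 0 = 1: r = r^2 * 6 mod 43 = 1^2 * 6 = 1*6 = 6
  bit 1 = 0: r = r^2 mod 43 = 6^2 = 36
  bit 2 = 0: r = r^2 mod 43 = 36^2 = 6
  bit 3 = 1: r = r^2 * 6 mod 43 = 6^2 * 6 = 36*6 = 1
  bit 4 = 0: r = r^2 mod 43 = 1^2 = 1
  bit 5 = 1: r = r^2 * 6 mod 43 = 1^2 * 6 = 1*6 = 6
  -> s = B^a = 6

Answer: 6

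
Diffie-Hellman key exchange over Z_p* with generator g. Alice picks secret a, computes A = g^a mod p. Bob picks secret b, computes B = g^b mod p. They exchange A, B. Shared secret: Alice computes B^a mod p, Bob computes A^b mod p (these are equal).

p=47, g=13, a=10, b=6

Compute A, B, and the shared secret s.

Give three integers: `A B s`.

Answer: 2 3 17

Derivation:
A = 13^10 mod 47  (bits of 10 = 1010)
  bit 0 = 1: r = r^2 * 13 mod 47 = 1^2 * 13 = 1*13 = 13
  bit 1 = 0: r = r^2 mod 47 = 13^2 = 28
  bit 2 = 1: r = r^2 * 13 mod 47 = 28^2 * 13 = 32*13 = 40
  bit 3 = 0: r = r^2 mod 47 = 40^2 = 2
  -> A = 2
B = 13^6 mod 47  (bits of 6 = 110)
  bit 0 = 1: r = r^2 * 13 mod 47 = 1^2 * 13 = 1*13 = 13
  bit 1 = 1: r = r^2 * 13 mod 47 = 13^2 * 13 = 28*13 = 35
  bit 2 = 0: r = r^2 mod 47 = 35^2 = 3
  -> B = 3
s = B^a = 3^10 mod 47  (bits of 10 = 1010)
  bit 0 = 1: r = r^2 * 3 mod 47 = 1^2 * 3 = 1*3 = 3
  bit 1 = 0: r = r^2 mod 47 = 3^2 = 9
  bit 2 = 1: r = r^2 * 3 mod 47 = 9^2 * 3 = 34*3 = 8
  bit 3 = 0: r = r^2 mod 47 = 8^2 = 17
  -> s = B^a = 17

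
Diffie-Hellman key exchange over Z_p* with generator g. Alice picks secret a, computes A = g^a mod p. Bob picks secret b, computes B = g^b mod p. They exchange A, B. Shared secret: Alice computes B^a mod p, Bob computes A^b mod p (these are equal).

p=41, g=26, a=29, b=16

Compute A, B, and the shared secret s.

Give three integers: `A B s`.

Answer: 24 37 10

Derivation:
A = 26^29 mod 41  (bits of 29 = 11101)
  bit 0 = 1: r = r^2 * 26 mod 41 = 1^2 * 26 = 1*26 = 26
  bit 1 = 1: r = r^2 * 26 mod 41 = 26^2 * 26 = 20*26 = 28
  bit 2 = 1: r = r^2 * 26 mod 41 = 28^2 * 26 = 5*26 = 7
  bit 3 = 0: r = r^2 mod 41 = 7^2 = 8
  bit 4 = 1: r = r^2 * 26 mod 41 = 8^2 * 26 = 23*26 = 24
  -> A = 24
B = 26^16 mod 41  (bits of 16 = 10000)
  bit 0 = 1: r = r^2 * 26 mod 41 = 1^2 * 26 = 1*26 = 26
  bit 1 = 0: r = r^2 mod 41 = 26^2 = 20
  bit 2 = 0: r = r^2 mod 41 = 20^2 = 31
  bit 3 = 0: r = r^2 mod 41 = 31^2 = 18
  bit 4 = 0: r = r^2 mod 41 = 18^2 = 37
  -> B = 37
s = B^a = 37^29 mod 41  (bits of 29 = 11101)
  bit 0 = 1: r = r^2 * 37 mod 41 = 1^2 * 37 = 1*37 = 37
  bit 1 = 1: r = r^2 * 37 mod 41 = 37^2 * 37 = 16*37 = 18
  bit 2 = 1: r = r^2 * 37 mod 41 = 18^2 * 37 = 37*37 = 16
  bit 3 = 0: r = r^2 mod 41 = 16^2 = 10
  bit 4 = 1: r = r^2 * 37 mod 41 = 10^2 * 37 = 18*37 = 10
  -> s = B^a = 10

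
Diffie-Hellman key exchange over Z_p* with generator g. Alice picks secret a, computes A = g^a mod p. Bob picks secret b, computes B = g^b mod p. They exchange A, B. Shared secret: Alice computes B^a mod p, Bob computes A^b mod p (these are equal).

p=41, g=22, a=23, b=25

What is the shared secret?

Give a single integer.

A = 22^23 mod 41  (bits of 23 = 10111)
  bit 0 = 1: r = r^2 * 22 mod 41 = 1^2 * 22 = 1*22 = 22
  bit 1 = 0: r = r^2 mod 41 = 22^2 = 33
  bit 2 = 1: r = r^2 * 22 mod 41 = 33^2 * 22 = 23*22 = 14
  bit 3 = 1: r = r^2 * 22 mod 41 = 14^2 * 22 = 32*22 = 7
  bit 4 = 1: r = r^2 * 22 mod 41 = 7^2 * 22 = 8*22 = 12
  -> A = 12
B = 22^25 mod 41  (bits of 25 = 11001)
  bit 0 = 1: r = r^2 * 22 mod 41 = 1^2 * 22 = 1*22 = 22
  bit 1 = 1: r = r^2 * 22 mod 41 = 22^2 * 22 = 33*22 = 29
  bit 2 = 0: r = r^2 mod 41 = 29^2 = 21
  bit 3 = 0: r = r^2 mod 41 = 21^2 = 31
  bit 4 = 1: r = r^2 * 22 mod 41 = 31^2 * 22 = 18*22 = 27
  -> B = 27
s = B^a = 27^23 mod 41  (bits of 23 = 10111)
  bit 0 = 1: r = r^2 * 27 mod 41 = 1^2 * 27 = 1*27 = 27
  bit 1 = 0: r = r^2 mod 41 = 27^2 = 32
  bit 2 = 1: r = r^2 * 27 mod 41 = 32^2 * 27 = 40*27 = 14
  bit 3 = 1: r = r^2 * 27 mod 41 = 14^2 * 27 = 32*27 = 3
  bit 4 = 1: r = r^2 * 27 mod 41 = 3^2 * 27 = 9*27 = 38
  -> s = B^a = 38

Answer: 38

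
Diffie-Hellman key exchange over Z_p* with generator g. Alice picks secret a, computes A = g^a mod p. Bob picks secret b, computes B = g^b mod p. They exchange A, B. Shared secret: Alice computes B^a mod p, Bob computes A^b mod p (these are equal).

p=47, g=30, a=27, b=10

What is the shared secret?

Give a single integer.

Answer: 37

Derivation:
A = 30^27 mod 47  (bits of 27 = 11011)
  bit 0 = 1: r = r^2 * 30 mod 47 = 1^2 * 30 = 1*30 = 30
  bit 1 = 1: r = r^2 * 30 mod 47 = 30^2 * 30 = 7*30 = 22
  bit 2 = 0: r = r^2 mod 47 = 22^2 = 14
  bit 3 = 1: r = r^2 * 30 mod 47 = 14^2 * 30 = 8*30 = 5
  bit 4 = 1: r = r^2 * 30 mod 47 = 5^2 * 30 = 25*30 = 45
  -> A = 45
B = 30^10 mod 47  (bits of 10 = 1010)
  bit 0 = 1: r = r^2 * 30 mod 47 = 1^2 * 30 = 1*30 = 30
  bit 1 = 0: r = r^2 mod 47 = 30^2 = 7
  bit 2 = 1: r = r^2 * 30 mod 47 = 7^2 * 30 = 2*30 = 13
  bit 3 = 0: r = r^2 mod 47 = 13^2 = 28
  -> B = 28
s = B^a = 28^27 mod 47  (bits of 27 = 11011)
  bit 0 = 1: r = r^2 * 28 mod 47 = 1^2 * 28 = 1*28 = 28
  bit 1 = 1: r = r^2 * 28 mod 47 = 28^2 * 28 = 32*28 = 3
  bit 2 = 0: r = r^2 mod 47 = 3^2 = 9
  bit 3 = 1: r = r^2 * 28 mod 47 = 9^2 * 28 = 34*28 = 12
  bit 4 = 1: r = r^2 * 28 mod 47 = 12^2 * 28 = 3*28 = 37
  -> s = B^a = 37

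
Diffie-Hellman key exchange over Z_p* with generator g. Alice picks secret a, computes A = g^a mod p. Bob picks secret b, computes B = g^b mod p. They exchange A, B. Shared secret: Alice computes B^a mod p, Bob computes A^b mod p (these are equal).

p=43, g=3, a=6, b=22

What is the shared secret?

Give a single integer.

A = 3^6 mod 43  (bits of 6 = 110)
  bit 0 = 1: r = r^2 * 3 mod 43 = 1^2 * 3 = 1*3 = 3
  bit 1 = 1: r = r^2 * 3 mod 43 = 3^2 * 3 = 9*3 = 27
  bit 2 = 0: r = r^2 mod 43 = 27^2 = 41
  -> A = 41
B = 3^22 mod 43  (bits of 22 = 10110)
  bit 0 = 1: r = r^2 * 3 mod 43 = 1^2 * 3 = 1*3 = 3
  bit 1 = 0: r = r^2 mod 43 = 3^2 = 9
  bit 2 = 1: r = r^2 * 3 mod 43 = 9^2 * 3 = 38*3 = 28
  bit 3 = 1: r = r^2 * 3 mod 43 = 28^2 * 3 = 10*3 = 30
  bit 4 = 0: r = r^2 mod 43 = 30^2 = 40
  -> B = 40
s = B^a = 40^6 mod 43  (bits of 6 = 110)
  bit 0 = 1: r = r^2 * 40 mod 43 = 1^2 * 40 = 1*40 = 40
  bit 1 = 1: r = r^2 * 40 mod 43 = 40^2 * 40 = 9*40 = 16
  bit 2 = 0: r = r^2 mod 43 = 16^2 = 41
  -> s = B^a = 41

Answer: 41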